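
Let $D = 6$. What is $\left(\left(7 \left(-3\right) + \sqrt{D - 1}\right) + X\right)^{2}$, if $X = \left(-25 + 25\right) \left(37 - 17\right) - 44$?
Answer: $\left(65 - \sqrt{5}\right)^{2} \approx 3939.3$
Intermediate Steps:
$X = -44$ ($X = 0 \cdot 20 - 44 = 0 - 44 = -44$)
$\left(\left(7 \left(-3\right) + \sqrt{D - 1}\right) + X\right)^{2} = \left(\left(7 \left(-3\right) + \sqrt{6 - 1}\right) - 44\right)^{2} = \left(\left(-21 + \sqrt{5}\right) - 44\right)^{2} = \left(-65 + \sqrt{5}\right)^{2}$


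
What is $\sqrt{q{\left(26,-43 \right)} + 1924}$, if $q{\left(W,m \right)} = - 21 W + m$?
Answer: $\sqrt{1335} \approx 36.538$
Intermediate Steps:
$q{\left(W,m \right)} = m - 21 W$
$\sqrt{q{\left(26,-43 \right)} + 1924} = \sqrt{\left(-43 - 546\right) + 1924} = \sqrt{-589 + 1924} = \sqrt{1335}$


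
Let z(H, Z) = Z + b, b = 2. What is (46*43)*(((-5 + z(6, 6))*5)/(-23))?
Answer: -1290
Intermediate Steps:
z(H, Z) = 2 + Z (z(H, Z) = Z + 2 = 2 + Z)
(46*43)*(((-5 + z(6, 6))*5)/(-23)) = (46*43)*(((-5 + (2 + 6))*5)/(-23)) = 1978*(((-5 + 8)*5)*(-1/23)) = 1978*((3*5)*(-1/23)) = 1978*(15*(-1/23)) = 1978*(-15/23) = -1290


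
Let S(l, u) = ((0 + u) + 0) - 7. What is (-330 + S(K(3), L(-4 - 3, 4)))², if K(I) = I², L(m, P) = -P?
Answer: 116281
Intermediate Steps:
S(l, u) = -7 + u (S(l, u) = (u + 0) - 7 = u - 7 = -7 + u)
(-330 + S(K(3), L(-4 - 3, 4)))² = (-330 + (-7 - 1*4))² = (-330 + (-7 - 4))² = (-330 - 11)² = (-341)² = 116281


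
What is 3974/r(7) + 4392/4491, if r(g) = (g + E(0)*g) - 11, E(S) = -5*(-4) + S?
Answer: 1024697/33932 ≈ 30.199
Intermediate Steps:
E(S) = 20 + S
r(g) = -11 + 21*g (r(g) = (g + (20 + 0)*g) - 11 = (g + 20*g) - 11 = 21*g - 11 = -11 + 21*g)
3974/r(7) + 4392/4491 = 3974/(-11 + 21*7) + 4392/4491 = 3974/(-11 + 147) + 4392*(1/4491) = 3974/136 + 488/499 = 3974*(1/136) + 488/499 = 1987/68 + 488/499 = 1024697/33932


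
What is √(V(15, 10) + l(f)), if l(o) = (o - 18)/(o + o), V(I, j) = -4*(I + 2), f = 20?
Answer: 3*I*√755/10 ≈ 8.2432*I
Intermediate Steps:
V(I, j) = -8 - 4*I (V(I, j) = -4*(2 + I) = -8 - 4*I)
l(o) = (-18 + o)/(2*o) (l(o) = (-18 + o)/((2*o)) = (-18 + o)*(1/(2*o)) = (-18 + o)/(2*o))
√(V(15, 10) + l(f)) = √((-8 - 4*15) + (½)*(-18 + 20)/20) = √((-8 - 60) + (½)*(1/20)*2) = √(-68 + 1/20) = √(-1359/20) = 3*I*√755/10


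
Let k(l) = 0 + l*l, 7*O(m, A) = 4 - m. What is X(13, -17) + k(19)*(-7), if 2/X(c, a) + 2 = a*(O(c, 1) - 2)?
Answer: -952665/377 ≈ -2527.0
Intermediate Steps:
O(m, A) = 4/7 - m/7 (O(m, A) = (4 - m)/7 = 4/7 - m/7)
k(l) = l² (k(l) = 0 + l² = l²)
X(c, a) = 2/(-2 + a*(-10/7 - c/7)) (X(c, a) = 2/(-2 + a*((4/7 - c/7) - 2)) = 2/(-2 + a*(-10/7 - c/7)))
X(13, -17) + k(19)*(-7) = -14/(14 + 10*(-17) - 17*13) + 19²*(-7) = -14/(14 - 170 - 221) + 361*(-7) = -14/(-377) - 2527 = -14*(-1/377) - 2527 = 14/377 - 2527 = -952665/377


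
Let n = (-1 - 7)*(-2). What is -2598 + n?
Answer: -2582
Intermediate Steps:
n = 16 (n = -8*(-2) = 16)
-2598 + n = -2598 + 16 = -2582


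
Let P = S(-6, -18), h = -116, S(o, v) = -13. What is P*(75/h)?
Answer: 975/116 ≈ 8.4052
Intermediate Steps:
P = -13
P*(75/h) = -975/(-116) = -975*(-1)/116 = -13*(-75/116) = 975/116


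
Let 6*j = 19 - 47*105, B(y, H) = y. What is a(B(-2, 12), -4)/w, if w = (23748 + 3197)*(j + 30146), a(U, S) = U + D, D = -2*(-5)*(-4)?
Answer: -63/1185310550 ≈ -5.3151e-8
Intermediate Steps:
D = -40 (D = 10*(-4) = -40)
j = -2458/3 (j = (19 - 47*105)/6 = (19 - 4935)/6 = (⅙)*(-4916) = -2458/3 ≈ -819.33)
a(U, S) = -40 + U (a(U, S) = U - 40 = -40 + U)
w = 2370621100/3 (w = (23748 + 3197)*(-2458/3 + 30146) = 26945*(87980/3) = 2370621100/3 ≈ 7.9021e+8)
a(B(-2, 12), -4)/w = (-40 - 2)/(2370621100/3) = -42*3/2370621100 = -63/1185310550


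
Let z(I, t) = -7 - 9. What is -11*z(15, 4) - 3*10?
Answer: 146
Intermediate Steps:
z(I, t) = -16
-11*z(15, 4) - 3*10 = -11*(-16) - 3*10 = 176 - 30 = 146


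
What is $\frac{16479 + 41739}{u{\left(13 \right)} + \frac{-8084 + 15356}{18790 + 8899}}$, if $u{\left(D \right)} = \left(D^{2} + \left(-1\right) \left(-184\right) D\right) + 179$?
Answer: $\frac{805999101}{37937566} \approx 21.245$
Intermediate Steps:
$u{\left(D \right)} = 179 + D^{2} + 184 D$ ($u{\left(D \right)} = \left(D^{2} + 184 D\right) + 179 = 179 + D^{2} + 184 D$)
$\frac{16479 + 41739}{u{\left(13 \right)} + \frac{-8084 + 15356}{18790 + 8899}} = \frac{16479 + 41739}{\left(179 + 13^{2} + 184 \cdot 13\right) + \frac{-8084 + 15356}{18790 + 8899}} = \frac{58218}{\left(179 + 169 + 2392\right) + \frac{7272}{27689}} = \frac{58218}{2740 + 7272 \cdot \frac{1}{27689}} = \frac{58218}{2740 + \frac{7272}{27689}} = \frac{58218}{\frac{75875132}{27689}} = 58218 \cdot \frac{27689}{75875132} = \frac{805999101}{37937566}$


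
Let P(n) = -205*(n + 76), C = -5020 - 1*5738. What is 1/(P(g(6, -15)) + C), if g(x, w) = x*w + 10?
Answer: -1/9938 ≈ -0.00010062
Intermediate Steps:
C = -10758 (C = -5020 - 5738 = -10758)
g(x, w) = 10 + w*x (g(x, w) = w*x + 10 = 10 + w*x)
P(n) = -15580 - 205*n (P(n) = -205*(76 + n) = -15580 - 205*n)
1/(P(g(6, -15)) + C) = 1/((-15580 - 205*(10 - 15*6)) - 10758) = 1/((-15580 - 205*(10 - 90)) - 10758) = 1/((-15580 - 205*(-80)) - 10758) = 1/((-15580 + 16400) - 10758) = 1/(820 - 10758) = 1/(-9938) = -1/9938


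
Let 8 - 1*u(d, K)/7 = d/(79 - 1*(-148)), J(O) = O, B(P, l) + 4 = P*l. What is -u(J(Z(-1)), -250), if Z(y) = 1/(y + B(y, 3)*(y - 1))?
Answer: -165249/2951 ≈ -55.998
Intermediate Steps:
B(P, l) = -4 + P*l
Z(y) = 1/(y + (-1 + y)*(-4 + 3*y)) (Z(y) = 1/(y + (-4 + y*3)*(y - 1)) = 1/(y + (-4 + 3*y)*(-1 + y)) = 1/(y + (-1 + y)*(-4 + 3*y)))
u(d, K) = 56 - 7*d/227 (u(d, K) = 56 - 7*d/(79 - 1*(-148)) = 56 - 7*d/(79 + 148) = 56 - 7*d/227)
-u(J(Z(-1)), -250) = -(56 - 7/(227*(4 - 6*(-1) + 3*(-1)²))) = -(56 - 7/(227*(4 + 6 + 3*1))) = -(56 - 7/(227*(4 + 6 + 3))) = -(56 - 7/227/13) = -(56 - 7/227*1/13) = -(56 - 7/2951) = -1*165249/2951 = -165249/2951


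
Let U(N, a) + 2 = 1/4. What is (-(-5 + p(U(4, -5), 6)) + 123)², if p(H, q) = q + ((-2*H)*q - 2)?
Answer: 10609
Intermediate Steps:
U(N, a) = -7/4 (U(N, a) = -2 + 1/4 = -2 + ¼ = -7/4)
p(H, q) = -2 + q - 2*H*q (p(H, q) = q + (-2*H*q - 2) = q + (-2 - 2*H*q) = -2 + q - 2*H*q)
(-(-5 + p(U(4, -5), 6)) + 123)² = (-(-5 + (-2 + 6 - 2*(-7/4)*6)) + 123)² = (-(-5 + (-2 + 6 + 21)) + 123)² = (-(-5 + 25) + 123)² = (-1*20 + 123)² = (-20 + 123)² = 103² = 10609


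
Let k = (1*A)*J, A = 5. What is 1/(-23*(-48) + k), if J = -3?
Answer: 1/1089 ≈ 0.00091827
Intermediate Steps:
k = -15 (k = (1*5)*(-3) = 5*(-3) = -15)
1/(-23*(-48) + k) = 1/(-23*(-48) - 15) = 1/(1104 - 15) = 1/1089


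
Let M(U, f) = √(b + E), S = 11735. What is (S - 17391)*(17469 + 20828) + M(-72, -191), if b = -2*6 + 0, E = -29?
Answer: -216607832 + I*√41 ≈ -2.1661e+8 + 6.4031*I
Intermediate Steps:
b = -12 (b = -12 + 0 = -12)
M(U, f) = I*√41 (M(U, f) = √(-12 - 29) = √(-41) = I*√41)
(S - 17391)*(17469 + 20828) + M(-72, -191) = (11735 - 17391)*(17469 + 20828) + I*√41 = -5656*38297 + I*√41 = -216607832 + I*√41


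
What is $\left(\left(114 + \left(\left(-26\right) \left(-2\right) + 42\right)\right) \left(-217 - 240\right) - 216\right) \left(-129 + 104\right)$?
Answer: $2381800$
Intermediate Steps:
$\left(\left(114 + \left(\left(-26\right) \left(-2\right) + 42\right)\right) \left(-217 - 240\right) - 216\right) \left(-129 + 104\right) = \left(\left(114 + \left(52 + 42\right)\right) \left(-457\right) - 216\right) \left(-25\right) = \left(\left(114 + 94\right) \left(-457\right) - 216\right) \left(-25\right) = \left(208 \left(-457\right) - 216\right) \left(-25\right) = \left(-95056 - 216\right) \left(-25\right) = \left(-95272\right) \left(-25\right) = 2381800$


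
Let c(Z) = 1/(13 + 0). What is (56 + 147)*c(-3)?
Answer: 203/13 ≈ 15.615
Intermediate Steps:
c(Z) = 1/13
(56 + 147)*c(-3) = (56 + 147)*(1/13) = 203*(1/13) = 203/13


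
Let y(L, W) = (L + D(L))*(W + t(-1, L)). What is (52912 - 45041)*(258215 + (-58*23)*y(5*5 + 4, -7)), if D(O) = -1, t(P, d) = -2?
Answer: 4678388593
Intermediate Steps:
y(L, W) = (-1 + L)*(-2 + W) (y(L, W) = (L - 1)*(W - 2) = (-1 + L)*(-2 + W))
(52912 - 45041)*(258215 + (-58*23)*y(5*5 + 4, -7)) = (52912 - 45041)*(258215 + (-58*23)*(2 - 1*(-7) - 2*(5*5 + 4) + (5*5 + 4)*(-7))) = 7871*(258215 - 1334*(2 + 7 - 2*(25 + 4) + (25 + 4)*(-7))) = 7871*(258215 - 1334*(2 + 7 - 2*29 + 29*(-7))) = 7871*(258215 - 1334*(2 + 7 - 58 - 203)) = 7871*(258215 - 1334*(-252)) = 7871*(258215 + 336168) = 7871*594383 = 4678388593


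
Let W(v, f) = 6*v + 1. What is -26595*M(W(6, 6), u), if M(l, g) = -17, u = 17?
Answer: 452115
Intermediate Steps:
W(v, f) = 1 + 6*v
-26595*M(W(6, 6), u) = -26595*(-17) = 452115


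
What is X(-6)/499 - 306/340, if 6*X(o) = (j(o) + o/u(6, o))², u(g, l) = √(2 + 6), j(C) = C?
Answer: -8847/9980 + 3*√2/499 ≈ -0.87797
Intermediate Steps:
u(g, l) = 2*√2 (u(g, l) = √8 = 2*√2)
X(o) = (o + o*√2/4)²/6 (X(o) = (o + o/((2*√2)))²/6 = (o + o*(√2/4))²/6 = (o + o*√2/4)²/6)
X(-6)/499 - 306/340 = ((1/48)*(-6)²*(9 + 4*√2))/499 - 306/340 = ((1/48)*36*(9 + 4*√2))*(1/499) - 306*1/340 = (27/4 + 3*√2)*(1/499) - 9/10 = (27/1996 + 3*√2/499) - 9/10 = -8847/9980 + 3*√2/499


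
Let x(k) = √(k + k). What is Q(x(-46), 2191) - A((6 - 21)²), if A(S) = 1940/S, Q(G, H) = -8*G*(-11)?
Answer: -388/45 + 176*I*√23 ≈ -8.6222 + 844.07*I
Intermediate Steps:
x(k) = √2*√k (x(k) = √(2*k) = √2*√k)
Q(G, H) = 88*G
Q(x(-46), 2191) - A((6 - 21)²) = 88*(√2*√(-46)) - 1940/((6 - 21)²) = 88*(√2*(I*√46)) - 1940/((-15)²) = 88*(2*I*√23) - 1940/225 = 176*I*√23 - 1940/225 = 176*I*√23 - 1*388/45 = 176*I*√23 - 388/45 = -388/45 + 176*I*√23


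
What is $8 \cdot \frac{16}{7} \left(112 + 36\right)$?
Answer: $\frac{18944}{7} \approx 2706.3$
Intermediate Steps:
$8 \cdot \frac{16}{7} \left(112 + 36\right) = 8 \cdot 16 \cdot \frac{1}{7} \cdot 148 = 8 \cdot \frac{16}{7} \cdot 148 = \frac{128}{7} \cdot 148 = \frac{18944}{7}$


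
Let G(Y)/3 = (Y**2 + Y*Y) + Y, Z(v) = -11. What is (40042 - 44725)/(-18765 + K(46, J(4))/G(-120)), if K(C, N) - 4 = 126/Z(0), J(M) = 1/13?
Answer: 2216089260/8879973341 ≈ 0.24956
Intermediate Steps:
J(M) = 1/13
K(C, N) = -82/11 (K(C, N) = 4 + 126/(-11) = 4 + 126*(-1/11) = 4 - 126/11 = -82/11)
G(Y) = 3*Y + 6*Y**2 (G(Y) = 3*((Y**2 + Y*Y) + Y) = 3*((Y**2 + Y**2) + Y) = 3*(2*Y**2 + Y) = 3*(Y + 2*Y**2) = 3*Y + 6*Y**2)
(40042 - 44725)/(-18765 + K(46, J(4))/G(-120)) = (40042 - 44725)/(-18765 - 82*(-1/(360*(1 + 2*(-120))))/11) = -4683/(-18765 - 82*(-1/(360*(1 - 240)))/11) = -4683/(-18765 - 82/(11*(3*(-120)*(-239)))) = -4683/(-18765 - 82/11/86040) = -4683/(-18765 - 82/11*1/86040) = -4683/(-18765 - 41/473220) = -4683/(-8879973341/473220) = -4683*(-473220/8879973341) = 2216089260/8879973341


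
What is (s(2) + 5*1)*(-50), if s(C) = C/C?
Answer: -300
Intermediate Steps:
s(C) = 1
(s(2) + 5*1)*(-50) = (1 + 5*1)*(-50) = (1 + 5)*(-50) = 6*(-50) = -300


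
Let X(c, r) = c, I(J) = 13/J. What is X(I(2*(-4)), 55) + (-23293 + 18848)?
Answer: -35573/8 ≈ -4446.6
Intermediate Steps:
X(I(2*(-4)), 55) + (-23293 + 18848) = 13/((2*(-4))) + (-23293 + 18848) = 13/(-8) - 4445 = 13*(-⅛) - 4445 = -13/8 - 4445 = -35573/8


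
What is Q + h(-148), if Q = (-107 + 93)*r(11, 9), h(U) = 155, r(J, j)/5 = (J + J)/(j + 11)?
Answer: 78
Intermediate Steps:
r(J, j) = 10*J/(11 + j) (r(J, j) = 5*((J + J)/(j + 11)) = 5*((2*J)/(11 + j)) = 5*(2*J/(11 + j)) = 10*J/(11 + j))
Q = -77 (Q = (-107 + 93)*(10*11/(11 + 9)) = -140*11/20 = -14*11/2 = -77)
Q + h(-148) = -77 + 155 = 78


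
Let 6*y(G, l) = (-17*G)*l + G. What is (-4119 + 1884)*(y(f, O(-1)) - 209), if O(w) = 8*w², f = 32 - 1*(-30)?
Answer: 3584940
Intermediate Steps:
f = 62 (f = 32 + 30 = 62)
y(G, l) = G/6 - 17*G*l/6 (y(G, l) = ((-17*G)*l + G)/6 = (-17*G*l + G)/6 = (G - 17*G*l)/6 = G/6 - 17*G*l/6)
(-4119 + 1884)*(y(f, O(-1)) - 209) = (-4119 + 1884)*((⅙)*62*(1 - 136*(-1)²) - 209) = -2235*((⅙)*62*(1 - 136) - 209) = -2235*((⅙)*62*(-135) - 209) = -2235*(-1395 - 209) = -2235*(-1604) = 3584940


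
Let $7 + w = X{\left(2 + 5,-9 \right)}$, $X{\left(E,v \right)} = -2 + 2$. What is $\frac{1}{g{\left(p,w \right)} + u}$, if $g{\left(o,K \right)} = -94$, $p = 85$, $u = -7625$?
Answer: $- \frac{1}{7719} \approx -0.00012955$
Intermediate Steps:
$X{\left(E,v \right)} = 0$
$w = -7$ ($w = -7 + 0 = -7$)
$\frac{1}{g{\left(p,w \right)} + u} = \frac{1}{-94 - 7625} = \frac{1}{-7719} = - \frac{1}{7719}$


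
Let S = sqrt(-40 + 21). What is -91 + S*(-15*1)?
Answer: -91 - 15*I*sqrt(19) ≈ -91.0 - 65.384*I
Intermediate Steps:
S = I*sqrt(19) (S = sqrt(-19) = I*sqrt(19) ≈ 4.3589*I)
-91 + S*(-15*1) = -91 + (I*sqrt(19))*(-15*1) = -91 + (I*sqrt(19))*(-15) = -91 - 15*I*sqrt(19)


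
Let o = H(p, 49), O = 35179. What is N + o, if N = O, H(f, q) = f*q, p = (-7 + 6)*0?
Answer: 35179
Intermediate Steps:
p = 0 (p = -1*0 = 0)
N = 35179
o = 0 (o = 0*49 = 0)
N + o = 35179 + 0 = 35179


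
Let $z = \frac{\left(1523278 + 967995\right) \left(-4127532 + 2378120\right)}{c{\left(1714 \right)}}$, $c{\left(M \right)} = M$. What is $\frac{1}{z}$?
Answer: $- \frac{857}{2179131440738} \approx -3.9328 \cdot 10^{-10}$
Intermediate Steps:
$z = - \frac{2179131440738}{857}$ ($z = \frac{\left(1523278 + 967995\right) \left(-4127532 + 2378120\right)}{1714} = 2491273 \left(-1749412\right) \frac{1}{1714} = \left(-4358262881476\right) \frac{1}{1714} = - \frac{2179131440738}{857} \approx -2.5427 \cdot 10^{9}$)
$\frac{1}{z} = \frac{1}{- \frac{2179131440738}{857}} = - \frac{857}{2179131440738}$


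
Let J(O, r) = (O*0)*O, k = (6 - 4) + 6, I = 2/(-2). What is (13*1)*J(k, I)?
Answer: 0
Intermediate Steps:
I = -1 (I = 2*(-½) = -1)
k = 8 (k = 2 + 6 = 8)
J(O, r) = 0 (J(O, r) = 0*O = 0)
(13*1)*J(k, I) = (13*1)*0 = 13*0 = 0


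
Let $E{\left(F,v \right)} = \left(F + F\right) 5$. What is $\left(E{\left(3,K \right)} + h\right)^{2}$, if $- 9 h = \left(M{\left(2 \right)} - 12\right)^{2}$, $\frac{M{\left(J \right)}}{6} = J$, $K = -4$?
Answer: $900$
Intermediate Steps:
$E{\left(F,v \right)} = 10 F$ ($E{\left(F,v \right)} = 2 F 5 = 10 F$)
$M{\left(J \right)} = 6 J$
$h = 0$ ($h = - \frac{\left(6 \cdot 2 - 12\right)^{2}}{9} = - \frac{\left(12 - 12\right)^{2}}{9} = - \frac{0^{2}}{9} = \left(- \frac{1}{9}\right) 0 = 0$)
$\left(E{\left(3,K \right)} + h\right)^{2} = \left(10 \cdot 3 + 0\right)^{2} = \left(30 + 0\right)^{2} = 30^{2} = 900$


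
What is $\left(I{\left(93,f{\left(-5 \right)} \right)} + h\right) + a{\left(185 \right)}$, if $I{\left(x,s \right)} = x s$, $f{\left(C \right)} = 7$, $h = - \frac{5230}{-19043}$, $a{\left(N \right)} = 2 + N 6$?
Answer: $\frac{33578039}{19043} \approx 1763.3$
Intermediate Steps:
$a{\left(N \right)} = 2 + 6 N$
$h = \frac{5230}{19043}$ ($h = \left(-5230\right) \left(- \frac{1}{19043}\right) = \frac{5230}{19043} \approx 0.27464$)
$I{\left(x,s \right)} = s x$
$\left(I{\left(93,f{\left(-5 \right)} \right)} + h\right) + a{\left(185 \right)} = \left(7 \cdot 93 + \frac{5230}{19043}\right) + \left(2 + 6 \cdot 185\right) = \left(651 + \frac{5230}{19043}\right) + \left(2 + 1110\right) = \frac{12402223}{19043} + 1112 = \frac{33578039}{19043}$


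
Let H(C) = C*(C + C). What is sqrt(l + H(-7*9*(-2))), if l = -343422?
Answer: 3*I*sqrt(34630) ≈ 558.27*I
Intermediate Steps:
H(C) = 2*C**2 (H(C) = C*(2*C) = 2*C**2)
sqrt(l + H(-7*9*(-2))) = sqrt(-343422 + 2*(-7*9*(-2))**2) = sqrt(-343422 + 2*(-63*(-2))**2) = sqrt(-343422 + 2*126**2) = sqrt(-343422 + 2*15876) = sqrt(-343422 + 31752) = sqrt(-311670) = 3*I*sqrt(34630)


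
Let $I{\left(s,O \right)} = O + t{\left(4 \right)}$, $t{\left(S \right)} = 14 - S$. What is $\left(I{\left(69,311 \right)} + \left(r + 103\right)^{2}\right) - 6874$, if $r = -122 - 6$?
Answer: $-5928$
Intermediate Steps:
$I{\left(s,O \right)} = 10 + O$ ($I{\left(s,O \right)} = O + \left(14 - 4\right) = O + 10 = 10 + O$)
$r = -128$
$\left(I{\left(69,311 \right)} + \left(r + 103\right)^{2}\right) - 6874 = \left(\left(10 + 311\right) + \left(-128 + 103\right)^{2}\right) - 6874 = \left(321 + \left(-25\right)^{2}\right) - 6874 = \left(321 + 625\right) - 6874 = 946 - 6874 = -5928$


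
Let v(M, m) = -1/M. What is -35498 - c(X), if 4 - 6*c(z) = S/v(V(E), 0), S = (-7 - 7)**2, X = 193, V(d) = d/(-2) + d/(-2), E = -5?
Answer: -35662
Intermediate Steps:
V(d) = -d (V(d) = d*(-1/2) + d*(-1/2) = -d/2 - d/2 = -d)
S = 196 (S = (-14)**2 = 196)
c(z) = 164 (c(z) = 2/3 - 98/(3*((-1/((-1*(-5)))))) = 2/3 - 98/(3*((-1/5))) = 2/3 - 98/(3*((-1*1/5))) = 2/3 - 98/(3*(-1/5)) = 2/3 - 98*(-5)/3 = 2/3 - 1/6*(-980) = 2/3 + 490/3 = 164)
-35498 - c(X) = -35498 - 1*164 = -35498 - 164 = -35662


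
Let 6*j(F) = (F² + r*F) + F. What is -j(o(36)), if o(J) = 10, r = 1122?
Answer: -5665/3 ≈ -1888.3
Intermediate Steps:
j(F) = F²/6 + 1123*F/6 (j(F) = ((F² + 1122*F) + F)/6 = (F² + 1123*F)/6 = F²/6 + 1123*F/6)
-j(o(36)) = -10*(1123 + 10)/6 = -10*1133/6 = -1*5665/3 = -5665/3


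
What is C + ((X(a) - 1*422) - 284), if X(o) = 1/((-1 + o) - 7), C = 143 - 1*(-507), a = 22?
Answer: -783/14 ≈ -55.929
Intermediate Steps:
C = 650 (C = 143 + 507 = 650)
X(o) = 1/(-8 + o)
C + ((X(a) - 1*422) - 284) = 650 + ((1/(-8 + 22) - 1*422) - 284) = 650 + ((1/14 - 422) - 284) = 650 + (-5907/14 - 284) = 650 - 9883/14 = -783/14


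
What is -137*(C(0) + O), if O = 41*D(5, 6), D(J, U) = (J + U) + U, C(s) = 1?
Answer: -95626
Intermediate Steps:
D(J, U) = J + 2*U
O = 697 (O = 41*(5 + 2*6) = 41*(5 + 12) = 41*17 = 697)
-137*(C(0) + O) = -137*(1 + 697) = -137*698 = -95626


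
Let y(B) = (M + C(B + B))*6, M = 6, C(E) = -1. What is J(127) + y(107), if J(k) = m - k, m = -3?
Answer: -100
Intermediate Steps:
y(B) = 30 (y(B) = (6 - 1)*6 = 5*6 = 30)
J(k) = -3 - k
J(127) + y(107) = (-3 - 1*127) + 30 = (-3 - 127) + 30 = -130 + 30 = -100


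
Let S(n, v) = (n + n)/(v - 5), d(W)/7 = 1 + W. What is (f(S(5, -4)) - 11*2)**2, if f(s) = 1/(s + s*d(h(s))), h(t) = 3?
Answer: 40819321/84100 ≈ 485.37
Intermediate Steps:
d(W) = 7 + 7*W (d(W) = 7*(1 + W) = 7 + 7*W)
S(n, v) = 2*n/(-5 + v) (S(n, v) = (2*n)/(-5 + v) = 2*n/(-5 + v))
f(s) = 1/(29*s) (f(s) = 1/(s + s*(7 + 7*3)) = 1/(s + s*(7 + 21)) = 1/(s + s*28) = 1/(s + 28*s) = 1/(29*s))
(f(S(5, -4)) - 11*2)**2 = (1/(29*((2*5/(-5 - 4)))) - 11*2)**2 = (1/(29*((2*5/(-9)))) - 22)**2 = (1/(29*((2*5*(-1/9)))) - 22)**2 = (1/(29*(-10/9)) - 22)**2 = ((1/29)*(-9/10) - 22)**2 = (-9/290 - 22)**2 = (-6389/290)**2 = 40819321/84100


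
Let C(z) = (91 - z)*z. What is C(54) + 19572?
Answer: 21570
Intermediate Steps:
C(z) = z*(91 - z)
C(54) + 19572 = 54*(91 - 1*54) + 19572 = 54*(91 - 54) + 19572 = 54*37 + 19572 = 1998 + 19572 = 21570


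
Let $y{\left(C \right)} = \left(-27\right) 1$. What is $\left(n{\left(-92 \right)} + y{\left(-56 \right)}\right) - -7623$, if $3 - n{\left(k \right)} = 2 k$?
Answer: $7783$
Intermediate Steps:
$y{\left(C \right)} = -27$
$n{\left(k \right)} = 3 - 2 k$
$\left(n{\left(-92 \right)} + y{\left(-56 \right)}\right) - -7623 = \left(\left(3 - -184\right) - 27\right) - -7623 = \left(\left(3 + 184\right) - 27\right) + 7623 = \left(187 - 27\right) + 7623 = 160 + 7623 = 7783$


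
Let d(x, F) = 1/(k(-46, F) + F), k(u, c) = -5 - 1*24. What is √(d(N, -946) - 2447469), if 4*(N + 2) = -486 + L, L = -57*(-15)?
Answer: 2*I*√23266252191/195 ≈ 1564.4*I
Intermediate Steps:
L = 855
k(u, c) = -29 (k(u, c) = -5 - 24 = -29)
N = 361/4 (N = -2 + (-486 + 855)/4 = -2 + (¼)*369 = -2 + 369/4 = 361/4 ≈ 90.250)
d(x, F) = 1/(-29 + F)
√(d(N, -946) - 2447469) = √(1/(-29 - 946) - 2447469) = √(1/(-975) - 2447469) = √(-1/975 - 2447469) = √(-2386282276/975) = 2*I*√23266252191/195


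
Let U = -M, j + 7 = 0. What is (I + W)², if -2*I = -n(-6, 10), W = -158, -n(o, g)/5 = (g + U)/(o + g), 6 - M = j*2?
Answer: 368449/16 ≈ 23028.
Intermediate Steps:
j = -7 (j = -7 + 0 = -7)
M = 20 (M = 6 - (-7)*2 = 6 - 1*(-14) = 6 + 14 = 20)
U = -20 (U = -1*20 = -20)
n(o, g) = -5*(-20 + g)/(g + o) (n(o, g) = -5*(g - 20)/(o + g) = -5*(-20 + g)/(g + o))
I = 25/4 (I = -(-1)*5*(20 - 1*10)/(10 - 6)/2 = -(-1)*5*(20 - 10)/4/2 = -(-1)*5*(¼)*10/2 = -(-1)*25/(2*2) = -½*(-25/2) = 25/4 ≈ 6.2500)
(I + W)² = (25/4 - 158)² = (-607/4)² = 368449/16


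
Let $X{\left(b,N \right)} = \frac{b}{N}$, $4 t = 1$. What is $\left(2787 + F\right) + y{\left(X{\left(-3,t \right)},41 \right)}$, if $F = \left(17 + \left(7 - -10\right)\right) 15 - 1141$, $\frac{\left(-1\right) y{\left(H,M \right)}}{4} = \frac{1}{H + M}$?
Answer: $\frac{62520}{29} \approx 2155.9$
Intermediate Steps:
$t = \frac{1}{4}$ ($t = \frac{1}{4} \cdot 1 = \frac{1}{4} \approx 0.25$)
$y{\left(H,M \right)} = - \frac{4}{H + M}$
$F = -631$ ($F = \left(17 + \left(7 + 10\right)\right) 15 - 1141 = \left(17 + 17\right) 15 - 1141 = 34 \cdot 15 - 1141 = 510 - 1141 = -631$)
$\left(2787 + F\right) + y{\left(X{\left(-3,t \right)},41 \right)} = \left(2787 - 631\right) - \frac{4}{- 3 \frac{1}{\frac{1}{4}} + 41} = 2156 - \frac{4}{\left(-3\right) 4 + 41} = 2156 - \frac{4}{-12 + 41} = 2156 - \frac{4}{29} = \frac{62520}{29}$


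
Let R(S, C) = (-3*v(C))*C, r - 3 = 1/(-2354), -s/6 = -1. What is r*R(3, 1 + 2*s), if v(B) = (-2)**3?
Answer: 1101516/1177 ≈ 935.87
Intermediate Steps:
s = 6 (s = -6*(-1) = 6)
v(B) = -8
r = 7061/2354 (r = 3 + 1/(-2354) = 3 - 1/2354 = 7061/2354 ≈ 2.9996)
R(S, C) = 24*C (R(S, C) = (-3*(-8))*C = 24*C)
r*R(3, 1 + 2*s) = 7061*(24*(1 + 2*6))/2354 = 7061*(24*(1 + 12))/2354 = 7061*(24*13)/2354 = (7061/2354)*312 = 1101516/1177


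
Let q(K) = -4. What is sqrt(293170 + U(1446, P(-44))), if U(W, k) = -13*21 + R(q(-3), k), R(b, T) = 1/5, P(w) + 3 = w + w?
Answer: sqrt(7322430)/5 ≈ 541.20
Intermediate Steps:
P(w) = -3 + 2*w (P(w) = -3 + (w + w) = -3 + 2*w)
R(b, T) = 1/5 (R(b, T) = 1*(1/5) = 1/5)
U(W, k) = -1364/5 (U(W, k) = -13*21 + 1/5 = -273 + 1/5 = -1364/5)
sqrt(293170 + U(1446, P(-44))) = sqrt(293170 - 1364/5) = sqrt(1464486/5) = sqrt(7322430)/5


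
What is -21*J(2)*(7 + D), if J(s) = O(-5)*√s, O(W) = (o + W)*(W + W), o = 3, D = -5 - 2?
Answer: 0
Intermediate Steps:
D = -7
O(W) = 2*W*(3 + W) (O(W) = (3 + W)*(W + W) = (3 + W)*(2*W) = 2*W*(3 + W))
J(s) = 20*√s (J(s) = (2*(-5)*(3 - 5))*√s = (2*(-5)*(-2))*√s = 20*√s)
-21*J(2)*(7 + D) = -21*20*√2*(7 - 7) = -21*20*√2*0 = -21*0 = 0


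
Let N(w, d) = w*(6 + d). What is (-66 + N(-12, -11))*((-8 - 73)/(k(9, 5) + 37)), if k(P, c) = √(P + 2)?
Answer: 8991/679 - 243*√11/679 ≈ 12.055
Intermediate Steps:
k(P, c) = √(2 + P)
(-66 + N(-12, -11))*((-8 - 73)/(k(9, 5) + 37)) = (-66 - 12*(6 - 11))*((-8 - 73)/(√(2 + 9) + 37)) = (-66 - 12*(-5))*(-81/(√11 + 37)) = (-66 + 60)*(-81/(37 + √11)) = -(-486)/(37 + √11) = 486/(37 + √11)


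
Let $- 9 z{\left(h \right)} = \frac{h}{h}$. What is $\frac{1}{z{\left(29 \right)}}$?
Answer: $-9$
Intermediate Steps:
$z{\left(h \right)} = - \frac{1}{9}$ ($z{\left(h \right)} = - \frac{h \frac{1}{h}}{9} = \left(- \frac{1}{9}\right) 1 = - \frac{1}{9}$)
$\frac{1}{z{\left(29 \right)}} = \frac{1}{- \frac{1}{9}} = -9$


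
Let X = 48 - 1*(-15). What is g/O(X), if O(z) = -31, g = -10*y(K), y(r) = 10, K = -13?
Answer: 100/31 ≈ 3.2258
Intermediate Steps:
X = 63 (X = 48 + 15 = 63)
g = -100 (g = -10*10 = -100)
g/O(X) = -100/(-31) = -100*(-1/31) = 100/31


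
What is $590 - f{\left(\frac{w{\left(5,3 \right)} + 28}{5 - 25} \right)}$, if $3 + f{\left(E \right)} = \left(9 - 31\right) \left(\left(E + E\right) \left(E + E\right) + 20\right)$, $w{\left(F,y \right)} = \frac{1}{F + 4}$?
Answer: $\frac{4887749}{4050} \approx 1206.9$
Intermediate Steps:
$w{\left(F,y \right)} = \frac{1}{4 + F}$
$f{\left(E \right)} = -443 - 88 E^{2}$ ($f{\left(E \right)} = -3 + \left(9 - 31\right) \left(\left(E + E\right) \left(E + E\right) + 20\right) = -3 - 22 \left(2 E 2 E + 20\right) = -3 - 22 \left(4 E^{2} + 20\right) = -3 - 22 \left(20 + 4 E^{2}\right) = -3 - \left(440 + 88 E^{2}\right) = -443 - 88 E^{2}$)
$590 - f{\left(\frac{w{\left(5,3 \right)} + 28}{5 - 25} \right)} = 590 - \left(-443 - 88 \left(\frac{\frac{1}{4 + 5} + 28}{5 - 25}\right)^{2}\right) = 590 - \left(-443 - 88 \left(\frac{\frac{1}{9} + 28}{-20}\right)^{2}\right) = 590 - \left(-443 - 88 \left(\left(\frac{1}{9} + 28\right) \left(- \frac{1}{20}\right)\right)^{2}\right) = 590 - \left(-443 - 88 \left(\frac{253}{9} \left(- \frac{1}{20}\right)\right)^{2}\right) = 590 - \left(-443 - 88 \left(- \frac{253}{180}\right)^{2}\right) = 590 - \left(-443 - \frac{704099}{4050}\right) = 590 - - \frac{2498249}{4050} = 590 + \frac{2498249}{4050} = \frac{4887749}{4050}$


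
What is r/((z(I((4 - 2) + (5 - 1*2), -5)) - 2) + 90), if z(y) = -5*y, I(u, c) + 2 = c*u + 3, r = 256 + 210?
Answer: 233/104 ≈ 2.2404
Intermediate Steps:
r = 466
I(u, c) = 1 + c*u (I(u, c) = -2 + (c*u + 3) = -2 + (3 + c*u) = 1 + c*u)
r/((z(I((4 - 2) + (5 - 1*2), -5)) - 2) + 90) = 466/((-5*(1 - 5*((4 - 2) + (5 - 1*2))) - 2) + 90) = 466/((-5*(1 - 5*(2 + (5 - 2))) - 2) + 90) = 466/((-5*(1 - 5*(2 + 3)) - 2) + 90) = 466/((-5*(1 - 5*5) - 2) + 90) = 466/((-5*(1 - 25) - 2) + 90) = 466/((-5*(-24) - 2) + 90) = 466/((120 - 2) + 90) = 466/(118 + 90) = 466/208 = 466*(1/208) = 233/104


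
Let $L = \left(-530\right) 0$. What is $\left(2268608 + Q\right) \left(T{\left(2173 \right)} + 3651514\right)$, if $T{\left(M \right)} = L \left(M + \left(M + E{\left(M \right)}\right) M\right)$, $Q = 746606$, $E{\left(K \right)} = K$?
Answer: $11010096133996$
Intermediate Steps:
$L = 0$
$T{\left(M \right)} = 0$ ($T{\left(M \right)} = 0 \left(M + \left(M + M\right) M\right) = 0 \left(M + 2 M M\right) = 0 \left(M + 2 M^{2}\right) = 0$)
$\left(2268608 + Q\right) \left(T{\left(2173 \right)} + 3651514\right) = \left(2268608 + 746606\right) \left(0 + 3651514\right) = 3015214 \cdot 3651514 = 11010096133996$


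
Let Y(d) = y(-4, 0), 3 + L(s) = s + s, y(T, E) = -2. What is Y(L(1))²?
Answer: 4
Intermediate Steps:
L(s) = -3 + 2*s (L(s) = -3 + (s + s) = -3 + 2*s)
Y(d) = -2
Y(L(1))² = (-2)² = 4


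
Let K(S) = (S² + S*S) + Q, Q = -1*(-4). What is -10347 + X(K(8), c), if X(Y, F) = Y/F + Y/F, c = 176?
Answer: -20691/2 ≈ -10346.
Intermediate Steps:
Q = 4
K(S) = 4 + 2*S² (K(S) = (S² + S*S) + 4 = (S² + S²) + 4 = 2*S² + 4 = 4 + 2*S²)
X(Y, F) = 2*Y/F
-10347 + X(K(8), c) = -10347 + 2*(4 + 2*8²)/176 = -10347 + 2*(4 + 2*64)*(1/176) = -10347 + 2*(4 + 128)*(1/176) = -10347 + 2*132*(1/176) = -10347 + 3/2 = -20691/2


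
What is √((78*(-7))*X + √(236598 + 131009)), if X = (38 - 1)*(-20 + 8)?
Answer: √(242424 + √367607) ≈ 492.98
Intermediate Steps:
X = -444 (X = 37*(-12) = -444)
√((78*(-7))*X + √(236598 + 131009)) = √((78*(-7))*(-444) + √(236598 + 131009)) = √(-546*(-444) + √367607) = √(242424 + √367607)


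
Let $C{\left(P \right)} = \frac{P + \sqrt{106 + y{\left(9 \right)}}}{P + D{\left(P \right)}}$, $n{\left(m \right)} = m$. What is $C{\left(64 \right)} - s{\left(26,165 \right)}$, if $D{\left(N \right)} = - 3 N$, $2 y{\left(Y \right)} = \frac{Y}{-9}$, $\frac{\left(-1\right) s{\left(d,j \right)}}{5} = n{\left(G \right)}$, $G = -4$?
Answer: $- \frac{41}{2} - \frac{\sqrt{422}}{256} \approx -20.58$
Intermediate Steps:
$s{\left(d,j \right)} = 20$ ($s{\left(d,j \right)} = \left(-5\right) \left(-4\right) = 20$)
$y{\left(Y \right)} = - \frac{Y}{18}$ ($y{\left(Y \right)} = \frac{Y \frac{1}{-9}}{2} = \frac{Y \left(- \frac{1}{9}\right)}{2} = \frac{\left(- \frac{1}{9}\right) Y}{2} = - \frac{Y}{18}$)
$C{\left(P \right)} = - \frac{P + \frac{\sqrt{422}}{2}}{2 P}$ ($C{\left(P \right)} = \frac{P + \sqrt{106 - \frac{1}{2}}}{P - 3 P} = \frac{P + \sqrt{106 - \frac{1}{2}}}{\left(-2\right) P} = \left(P + \sqrt{\frac{211}{2}}\right) \left(- \frac{1}{2 P}\right) = \left(P + \frac{\sqrt{422}}{2}\right) \left(- \frac{1}{2 P}\right) = - \frac{P + \frac{\sqrt{422}}{2}}{2 P}$)
$C{\left(64 \right)} - s{\left(26,165 \right)} = \frac{- \sqrt{422} - 128}{4 \cdot 64} - 20 = \frac{1}{4} \cdot \frac{1}{64} \left(- \sqrt{422} - 128\right) - 20 = \frac{1}{4} \cdot \frac{1}{64} \left(-128 - \sqrt{422}\right) - 20 = \left(- \frac{1}{2} - \frac{\sqrt{422}}{256}\right) - 20 = - \frac{41}{2} - \frac{\sqrt{422}}{256}$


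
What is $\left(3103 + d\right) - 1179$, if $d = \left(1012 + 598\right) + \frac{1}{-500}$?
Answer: $\frac{1766999}{500} \approx 3534.0$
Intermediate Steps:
$d = \frac{804999}{500}$ ($d = 1610 - \frac{1}{500} = \frac{804999}{500} \approx 1610.0$)
$\left(3103 + d\right) - 1179 = \left(3103 + \frac{804999}{500}\right) - 1179 = \frac{2356499}{500} - 1179 = \frac{1766999}{500}$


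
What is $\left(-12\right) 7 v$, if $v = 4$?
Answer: $-336$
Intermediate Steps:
$\left(-12\right) 7 v = \left(-12\right) 7 \cdot 4 = \left(-84\right) 4 = -336$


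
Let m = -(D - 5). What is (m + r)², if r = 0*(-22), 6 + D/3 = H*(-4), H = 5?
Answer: 6889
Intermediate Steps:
D = -78 (D = -18 + 3*(5*(-4)) = -18 + 3*(-20) = -18 - 60 = -78)
r = 0
m = 83 (m = -(-78 - 5) = -1*(-83) = 83)
(m + r)² = (83 + 0)² = 83² = 6889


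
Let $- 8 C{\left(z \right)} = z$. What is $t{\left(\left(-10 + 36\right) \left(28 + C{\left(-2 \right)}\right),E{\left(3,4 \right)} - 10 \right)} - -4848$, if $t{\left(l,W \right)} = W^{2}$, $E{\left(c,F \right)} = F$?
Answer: $4884$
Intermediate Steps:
$C{\left(z \right)} = - \frac{z}{8}$
$t{\left(\left(-10 + 36\right) \left(28 + C{\left(-2 \right)}\right),E{\left(3,4 \right)} - 10 \right)} - -4848 = \left(4 - 10\right)^{2} - -4848 = \left(-6\right)^{2} + 4848 = 36 + 4848 = 4884$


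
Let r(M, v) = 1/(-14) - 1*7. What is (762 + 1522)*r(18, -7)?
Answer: -113058/7 ≈ -16151.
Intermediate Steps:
r(M, v) = -99/14 (r(M, v) = -1/14 - 7 = -99/14)
(762 + 1522)*r(18, -7) = (762 + 1522)*(-99/14) = 2284*(-99/14) = -113058/7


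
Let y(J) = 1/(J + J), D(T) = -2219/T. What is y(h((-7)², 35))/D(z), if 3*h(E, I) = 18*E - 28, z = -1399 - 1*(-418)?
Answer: 2943/3790052 ≈ 0.00077651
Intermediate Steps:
z = -981 (z = -1399 + 418 = -981)
h(E, I) = -28/3 + 6*E (h(E, I) = (18*E - 28)/3 = (-28 + 18*E)/3 = -28/3 + 6*E)
y(J) = 1/(2*J)
y(h((-7)², 35))/D(z) = (1/(2*(-28/3 + 6*(-7)²)))/((-2219/(-981))) = (1/(2*(-28/3 + 6*49)))/((-2219*(-1/981))) = (1/(2*(-28/3 + 294)))/(2219/981) = (1/(2*(854/3)))*(981/2219) = ((½)*(3/854))*(981/2219) = (3/1708)*(981/2219) = 2943/3790052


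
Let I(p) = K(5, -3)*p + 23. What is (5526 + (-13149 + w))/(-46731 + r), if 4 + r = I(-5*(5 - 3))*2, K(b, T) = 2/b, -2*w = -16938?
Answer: -846/46697 ≈ -0.018117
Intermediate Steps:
w = 8469 (w = -½*(-16938) = 8469)
I(p) = 23 + 2*p/5 (I(p) = (2/5)*p + 23 = (2*(⅕))*p + 23 = 2*p/5 + 23 = 23 + 2*p/5)
r = 34 (r = -4 + (23 + 2*(-5*(5 - 3))/5)*2 = -4 + (23 + 2*(-5*2)/5)*2 = -4 + (23 + (⅖)*(-10))*2 = -4 + (23 - 4)*2 = -4 + 19*2 = -4 + 38 = 34)
(5526 + (-13149 + w))/(-46731 + r) = (5526 + (-13149 + 8469))/(-46731 + 34) = (5526 - 4680)/(-46697) = 846*(-1/46697) = -846/46697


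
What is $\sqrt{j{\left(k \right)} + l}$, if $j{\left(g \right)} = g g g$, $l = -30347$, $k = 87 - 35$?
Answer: $\sqrt{110261} \approx 332.06$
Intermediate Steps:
$k = 52$ ($k = 87 - 35 = 52$)
$j{\left(g \right)} = g^{3}$ ($j{\left(g \right)} = g^{2} g = g^{3}$)
$\sqrt{j{\left(k \right)} + l} = \sqrt{52^{3} - 30347} = \sqrt{140608 - 30347} = \sqrt{110261}$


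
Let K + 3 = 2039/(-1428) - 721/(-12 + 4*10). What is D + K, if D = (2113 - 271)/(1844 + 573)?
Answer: -50763911/1725738 ≈ -29.416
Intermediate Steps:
K = -21547/714 (K = -3 + (2039/(-1428) - 721/(-12 + 4*10)) = -3 + (2039*(-1/1428) - 721/(-12 + 40)) = -3 + (-2039/1428 - 721/28) = -3 + (-2039/1428 - 721*1/28) = -3 + (-2039/1428 - 103/4) = -3 - 19405/714 = -21547/714 ≈ -30.178)
D = 1842/2417 ≈ 0.76210
D + K = 1842/2417 - 21547/714 = -50763911/1725738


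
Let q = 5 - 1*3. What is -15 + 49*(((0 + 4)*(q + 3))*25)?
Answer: 24485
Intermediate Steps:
q = 2 (q = 5 - 3 = 2)
-15 + 49*(((0 + 4)*(q + 3))*25) = -15 + 49*(((0 + 4)*(2 + 3))*25) = -15 + 49*((4*5)*25) = -15 + 49*(20*25) = -15 + 49*500 = -15 + 24500 = 24485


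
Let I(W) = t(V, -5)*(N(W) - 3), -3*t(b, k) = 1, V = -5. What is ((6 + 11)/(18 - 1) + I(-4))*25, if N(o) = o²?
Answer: -250/3 ≈ -83.333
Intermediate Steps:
t(b, k) = -⅓ (t(b, k) = -⅓*1 = -⅓)
I(W) = 1 - W²/3 (I(W) = -(W² - 3)/3 = -(-3 + W²)/3 = 1 - W²/3)
((6 + 11)/(18 - 1) + I(-4))*25 = ((6 + 11)/(18 - 1) + (1 - ⅓*(-4)²))*25 = (17/17 + (1 - ⅓*16))*25 = (17*(1/17) + (1 - 16/3))*25 = (1 - 13/3)*25 = -10/3*25 = -250/3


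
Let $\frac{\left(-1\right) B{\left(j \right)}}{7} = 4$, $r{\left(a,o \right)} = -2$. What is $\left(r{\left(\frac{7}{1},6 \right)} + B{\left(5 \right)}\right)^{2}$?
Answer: $900$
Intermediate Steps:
$B{\left(j \right)} = -28$ ($B{\left(j \right)} = \left(-7\right) 4 = -28$)
$\left(r{\left(\frac{7}{1},6 \right)} + B{\left(5 \right)}\right)^{2} = \left(-2 - 28\right)^{2} = \left(-30\right)^{2} = 900$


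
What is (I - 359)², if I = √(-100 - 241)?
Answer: (359 - I*√341)² ≈ 1.2854e+5 - 13259.0*I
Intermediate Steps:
I = I*√341 (I = √(-341) = I*√341 ≈ 18.466*I)
(I - 359)² = (I*√341 - 359)² = (-359 + I*√341)²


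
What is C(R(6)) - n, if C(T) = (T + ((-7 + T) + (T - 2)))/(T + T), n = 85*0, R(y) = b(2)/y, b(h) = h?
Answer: -12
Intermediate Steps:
R(y) = 2/y
n = 0
C(T) = (-9 + 3*T)/(2*T) (C(T) = (T + ((-7 + T) + (-2 + T)))/((2*T)) = (T + (-9 + 2*T))*(1/(2*T)) = (-9 + 3*T)*(1/(2*T)) = (-9 + 3*T)/(2*T))
C(R(6)) - n = 3*(-3 + 2/6)/(2*((2/6))) - 1*0 = 3*(-3 + 2*(⅙))/(2*((2*(⅙)))) + 0 = 3*(-3 + ⅓)/(2*(⅓)) + 0 = (3/2)*3*(-8/3) + 0 = -12 + 0 = -12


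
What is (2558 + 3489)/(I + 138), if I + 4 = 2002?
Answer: 6047/2136 ≈ 2.8310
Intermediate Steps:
I = 1998 (I = -4 + 2002 = 1998)
(2558 + 3489)/(I + 138) = (2558 + 3489)/(1998 + 138) = 6047/2136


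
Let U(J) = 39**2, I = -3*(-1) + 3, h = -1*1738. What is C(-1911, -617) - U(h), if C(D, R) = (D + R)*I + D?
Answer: -18600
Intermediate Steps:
h = -1738
I = 6 (I = 3 + 3 = 6)
U(J) = 1521
C(D, R) = 6*R + 7*D (C(D, R) = (D + R)*6 + D = (6*D + 6*R) + D = 6*R + 7*D)
C(-1911, -617) - U(h) = (6*(-617) + 7*(-1911)) - 1*1521 = (-3702 - 13377) - 1521 = -17079 - 1521 = -18600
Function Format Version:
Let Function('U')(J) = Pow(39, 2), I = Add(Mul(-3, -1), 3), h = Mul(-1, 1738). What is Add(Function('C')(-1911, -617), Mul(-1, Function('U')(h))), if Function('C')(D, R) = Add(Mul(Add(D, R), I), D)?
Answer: -18600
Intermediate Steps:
h = -1738
I = 6 (I = Add(3, 3) = 6)
Function('U')(J) = 1521
Function('C')(D, R) = Add(Mul(6, R), Mul(7, D)) (Function('C')(D, R) = Add(Mul(Add(D, R), 6), D) = Add(Add(Mul(6, D), Mul(6, R)), D) = Add(Mul(6, R), Mul(7, D)))
Add(Function('C')(-1911, -617), Mul(-1, Function('U')(h))) = Add(Add(Mul(6, -617), Mul(7, -1911)), Mul(-1, 1521)) = Add(Add(-3702, -13377), -1521) = Add(-17079, -1521) = -18600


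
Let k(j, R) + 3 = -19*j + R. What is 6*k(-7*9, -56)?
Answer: 6828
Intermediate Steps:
k(j, R) = -3 + R - 19*j (k(j, R) = -3 + (-19*j + R) = -3 + (R - 19*j) = -3 + R - 19*j)
6*k(-7*9, -56) = 6*(-3 - 56 - (-133)*9) = 6*(-3 - 56 - 19*(-63)) = 6*(-3 - 56 + 1197) = 6*1138 = 6828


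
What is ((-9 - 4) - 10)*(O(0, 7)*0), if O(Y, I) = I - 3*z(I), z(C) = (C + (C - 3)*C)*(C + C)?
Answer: 0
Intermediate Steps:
z(C) = 2*C*(C + C*(-3 + C)) (z(C) = (C + (-3 + C)*C)*(2*C) = (C + C*(-3 + C))*(2*C) = 2*C*(C + C*(-3 + C)))
O(Y, I) = I - 6*I**2*(-2 + I)
((-9 - 4) - 10)*(O(0, 7)*0) = ((-9 - 4) - 10)*((7*(1 + 6*7*(2 - 1*7)))*0) = (-13 - 10)*((7*(1 + 6*7*(2 - 7)))*0) = -23*7*(1 + 6*7*(-5))*0 = -23*7*(1 - 210)*0 = -23*7*(-209)*0 = -(-33649)*0 = -23*0 = 0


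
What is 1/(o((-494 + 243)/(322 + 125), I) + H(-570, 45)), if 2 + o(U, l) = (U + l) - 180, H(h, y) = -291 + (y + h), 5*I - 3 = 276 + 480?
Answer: -2235/1892512 ≈ -0.0011810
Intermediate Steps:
I = 759/5 (I = ⅗ + (276 + 480)/5 = ⅗ + (⅕)*756 = ⅗ + 756/5 = 759/5 ≈ 151.80)
H(h, y) = -291 + h + y (H(h, y) = -291 + (h + y) = -291 + h + y)
o(U, l) = -182 + U + l (o(U, l) = -2 + ((U + l) - 180) = -2 + (-180 + U + l) = -182 + U + l)
1/(o((-494 + 243)/(322 + 125), I) + H(-570, 45)) = 1/((-182 + (-494 + 243)/(322 + 125) + 759/5) + (-291 - 570 + 45)) = 1/((-182 - 251/447 + 759/5) - 816) = 1/(-68752/2235 - 816) = 1/(-1892512/2235) = -2235/1892512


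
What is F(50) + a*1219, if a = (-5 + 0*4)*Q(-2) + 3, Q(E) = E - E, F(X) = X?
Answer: 3707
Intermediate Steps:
Q(E) = 0
a = 3 (a = (-5 + 0*4)*0 + 3 = (-5 + 0)*0 + 3 = -5*0 + 3 = 0 + 3 = 3)
F(50) + a*1219 = 50 + 3*1219 = 50 + 3657 = 3707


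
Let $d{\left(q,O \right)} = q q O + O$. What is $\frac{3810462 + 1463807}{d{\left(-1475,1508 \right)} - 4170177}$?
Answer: $\frac{5274269}{3276673831} \approx 0.0016096$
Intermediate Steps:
$d{\left(q,O \right)} = O + O q^{2}$ ($d{\left(q,O \right)} = q^{2} O + O = O q^{2} + O = O + O q^{2}$)
$\frac{3810462 + 1463807}{d{\left(-1475,1508 \right)} - 4170177} = \frac{3810462 + 1463807}{1508 \left(1 + \left(-1475\right)^{2}\right) - 4170177} = \frac{5274269}{1508 \left(1 + 2175625\right) - 4170177} = \frac{5274269}{1508 \cdot 2175626 - 4170177} = \frac{5274269}{3280844008 - 4170177} = \frac{5274269}{3276673831}$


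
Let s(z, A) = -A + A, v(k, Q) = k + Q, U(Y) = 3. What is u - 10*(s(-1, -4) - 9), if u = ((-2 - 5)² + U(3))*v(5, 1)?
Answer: 402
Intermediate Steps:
v(k, Q) = Q + k
s(z, A) = 0
u = 312 (u = ((-2 - 5)² + 3)*(1 + 5) = ((-7)² + 3)*6 = (49 + 3)*6 = 52*6 = 312)
u - 10*(s(-1, -4) - 9) = 312 - 10*(0 - 9) = 312 - 10*(-9) = 312 + 90 = 402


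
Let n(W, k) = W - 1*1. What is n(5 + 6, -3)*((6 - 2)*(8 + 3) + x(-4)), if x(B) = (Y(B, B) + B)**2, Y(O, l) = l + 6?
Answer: 480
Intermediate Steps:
Y(O, l) = 6 + l
n(W, k) = -1 + W (n(W, k) = W - 1 = -1 + W)
x(B) = (6 + 2*B)**2 (x(B) = ((6 + B) + B)**2 = (6 + 2*B)**2)
n(5 + 6, -3)*((6 - 2)*(8 + 3) + x(-4)) = (-1 + (5 + 6))*((6 - 2)*(8 + 3) + 4*(3 - 4)**2) = (-1 + 11)*(4*11 + 4*(-1)**2) = 10*(44 + 4*1) = 10*(44 + 4) = 10*48 = 480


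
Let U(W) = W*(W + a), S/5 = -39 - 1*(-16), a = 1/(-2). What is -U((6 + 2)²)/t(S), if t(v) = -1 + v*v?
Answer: -508/1653 ≈ -0.30732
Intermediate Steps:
a = -½ ≈ -0.50000
S = -115 (S = 5*(-39 - 1*(-16)) = 5*(-39 + 16) = 5*(-23) = -115)
t(v) = -1 + v²
U(W) = W*(-½ + W) (U(W) = W*(W - ½) = W*(-½ + W))
-U((6 + 2)²)/t(S) = -(6 + 2)²*(-½ + (6 + 2)²)/(-1 + (-115)²) = -8²*(-½ + 8²)/(-1 + 13225) = -64*(-½ + 64)/13224 = -64*(127/2)/13224 = -4064/13224 = -1*508/1653 = -508/1653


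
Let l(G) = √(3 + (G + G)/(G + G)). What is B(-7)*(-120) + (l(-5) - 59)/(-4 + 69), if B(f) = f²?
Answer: -382257/65 ≈ -5880.9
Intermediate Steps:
l(G) = 2 (l(G) = √(3 + (2*G)/((2*G))) = √(3 + (2*G)*(1/(2*G))) = √(3 + 1) = √4 = 2)
B(-7)*(-120) + (l(-5) - 59)/(-4 + 69) = (-7)²*(-120) + (2 - 59)/(-4 + 69) = 49*(-120) - 57/65 = -5880 - 57*1/65 = -5880 - 57/65 = -382257/65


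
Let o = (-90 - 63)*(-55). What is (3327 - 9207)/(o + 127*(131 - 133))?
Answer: -5880/8161 ≈ -0.72050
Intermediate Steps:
o = 8415 (o = -153*(-55) = 8415)
(3327 - 9207)/(o + 127*(131 - 133)) = (3327 - 9207)/(8415 + 127*(131 - 133)) = -5880/(8415 + 127*(-2)) = -5880/(8415 - 254) = -5880/8161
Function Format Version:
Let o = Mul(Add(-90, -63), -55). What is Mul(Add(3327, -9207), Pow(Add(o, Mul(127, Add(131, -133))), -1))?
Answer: Rational(-5880, 8161) ≈ -0.72050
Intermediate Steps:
o = 8415 (o = Mul(-153, -55) = 8415)
Mul(Add(3327, -9207), Pow(Add(o, Mul(127, Add(131, -133))), -1)) = Mul(Add(3327, -9207), Pow(Add(8415, Mul(127, Add(131, -133))), -1)) = Mul(-5880, Pow(Add(8415, Mul(127, -2)), -1)) = Mul(-5880, Pow(Add(8415, -254), -1)) = Mul(-5880, Pow(8161, -1)) = Mul(-5880, Rational(1, 8161)) = Rational(-5880, 8161)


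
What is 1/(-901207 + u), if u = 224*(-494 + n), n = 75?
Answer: -1/995063 ≈ -1.0050e-6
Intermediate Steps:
u = -93856 (u = 224*(-494 + 75) = 224*(-419) = -93856)
1/(-901207 + u) = 1/(-901207 - 93856) = 1/(-995063) = -1/995063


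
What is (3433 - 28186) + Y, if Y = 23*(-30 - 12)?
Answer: -25719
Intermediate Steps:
Y = -966 (Y = 23*(-42) = -966)
(3433 - 28186) + Y = (3433 - 28186) - 966 = -24753 - 966 = -25719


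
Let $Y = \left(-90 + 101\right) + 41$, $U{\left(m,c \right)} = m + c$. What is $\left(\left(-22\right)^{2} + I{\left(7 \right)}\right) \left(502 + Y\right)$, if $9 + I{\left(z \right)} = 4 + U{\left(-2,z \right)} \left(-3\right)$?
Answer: $257056$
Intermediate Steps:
$U{\left(m,c \right)} = c + m$
$I{\left(z \right)} = 1 - 3 z$ ($I{\left(z \right)} = -9 + \left(4 + \left(z - 2\right) \left(-3\right)\right) = -9 + \left(4 + \left(-2 + z\right) \left(-3\right)\right) = -9 + \left(4 - \left(-6 + 3 z\right)\right) = -9 - \left(-10 + 3 z\right) = 1 - 3 z$)
$Y = 52$ ($Y = 11 + 41 = 52$)
$\left(\left(-22\right)^{2} + I{\left(7 \right)}\right) \left(502 + Y\right) = \left(\left(-22\right)^{2} + \left(1 - 21\right)\right) \left(502 + 52\right) = \left(484 + \left(1 - 21\right)\right) 554 = \left(484 - 20\right) 554 = 464 \cdot 554 = 257056$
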